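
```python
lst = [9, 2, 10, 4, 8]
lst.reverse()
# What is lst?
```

[8, 4, 10, 2, 9]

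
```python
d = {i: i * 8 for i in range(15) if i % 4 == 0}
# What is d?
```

{0: 0, 4: 32, 8: 64, 12: 96}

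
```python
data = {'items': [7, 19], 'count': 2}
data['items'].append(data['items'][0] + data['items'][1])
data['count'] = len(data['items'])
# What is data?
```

After line 1: data = {'items': [7, 19], 'count': 2}
After line 2 (append 7 + 19 = 26): data = {'items': [7, 19, 26], 'count': 2}
After line 3 (count = len(items) = 3): data = {'items': [7, 19, 26], 'count': 3}

{'items': [7, 19, 26], 'count': 3}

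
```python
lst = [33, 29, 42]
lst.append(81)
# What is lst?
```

[33, 29, 42, 81]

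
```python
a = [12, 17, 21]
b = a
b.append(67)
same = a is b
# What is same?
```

After line 1: a = [12, 17, 21]
After line 2 (b = a is an alias, same object): a = [12, 17, 21], b = [12, 17, 21]
After line 3 (b.append mutates the shared list): a = [12, 17, 21, 67], b = [12, 17, 21, 67]
After line 4 (same = a is b; same object -> True): same = True

True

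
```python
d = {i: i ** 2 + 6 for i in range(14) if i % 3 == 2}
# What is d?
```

{2: 10, 5: 31, 8: 70, 11: 127}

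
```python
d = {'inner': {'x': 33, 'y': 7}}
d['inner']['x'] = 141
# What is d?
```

After line 1: d = {'inner': {'x': 33, 'y': 7}}
After line 2 (inner x overwritten): d = {'inner': {'x': 141, 'y': 7}}

{'inner': {'x': 141, 'y': 7}}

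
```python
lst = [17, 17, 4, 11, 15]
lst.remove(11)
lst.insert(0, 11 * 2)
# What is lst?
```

After line 1: lst = [17, 17, 4, 11, 15]
After line 2 (remove first 11): lst = [17, 17, 4, 15]
After line 3 (insert 22 at index 0): lst = [22, 17, 17, 4, 15]

[22, 17, 17, 4, 15]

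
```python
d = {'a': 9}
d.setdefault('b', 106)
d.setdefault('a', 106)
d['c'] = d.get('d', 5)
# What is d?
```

After line 1: d = {'a': 9}
After line 2 (setdefault adds 'b'=106): d = {'a': 9, 'b': 106}
After line 3 (setdefault 'a' no-op, already exists): d = {'a': 9, 'b': 106}
After line 4 (get('d', 5) returns default since 'd' not in d): d = {'a': 9, 'b': 106, 'c': 5}

{'a': 9, 'b': 106, 'c': 5}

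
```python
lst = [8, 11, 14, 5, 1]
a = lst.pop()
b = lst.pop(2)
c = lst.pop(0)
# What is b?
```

After line 1: lst = [8, 11, 14, 5, 1]
After line 2 (pop() -> a = 1): lst = [8, 11, 14, 5]
After line 3 (pop(2) -> b = 14): lst = [8, 11, 5]
After line 4 (pop(0) -> c = 8): lst = [11, 5]

14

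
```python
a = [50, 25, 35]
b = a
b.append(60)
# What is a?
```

After line 1: a = [50, 25, 35]
After line 2 (b = a is an alias, same object): a = [50, 25, 35], b = [50, 25, 35]
After line 3 (b.append mutates the shared list): a = [50, 25, 35, 60], b = [50, 25, 35, 60]

[50, 25, 35, 60]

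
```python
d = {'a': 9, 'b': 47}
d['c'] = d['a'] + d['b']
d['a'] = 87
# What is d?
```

After line 1: d = {'a': 9, 'b': 47}
After line 2 (d['c'] = 9 + 47): d = {'a': 9, 'b': 47, 'c': 56}
After line 3: d = {'a': 87, 'b': 47, 'c': 56}

{'a': 87, 'b': 47, 'c': 56}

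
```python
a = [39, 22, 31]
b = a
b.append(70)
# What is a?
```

After line 1: a = [39, 22, 31]
After line 2 (b = a is an alias, same object): a = [39, 22, 31], b = [39, 22, 31]
After line 3 (b.append mutates the shared list): a = [39, 22, 31, 70], b = [39, 22, 31, 70]

[39, 22, 31, 70]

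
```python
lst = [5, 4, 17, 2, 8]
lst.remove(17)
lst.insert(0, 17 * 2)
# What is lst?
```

After line 1: lst = [5, 4, 17, 2, 8]
After line 2 (remove first 17): lst = [5, 4, 2, 8]
After line 3 (insert 34 at index 0): lst = [34, 5, 4, 2, 8]

[34, 5, 4, 2, 8]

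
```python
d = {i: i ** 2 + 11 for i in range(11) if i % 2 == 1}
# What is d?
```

{1: 12, 3: 20, 5: 36, 7: 60, 9: 92}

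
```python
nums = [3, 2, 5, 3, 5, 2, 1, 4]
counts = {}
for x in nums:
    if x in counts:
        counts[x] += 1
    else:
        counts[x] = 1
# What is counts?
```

Initial: counts = {}, nums = [3, 2, 5, 3, 5, 2, 1, 4]
See 3: counts = {3: 1}
See 2: counts = {3: 1, 2: 1}
See 5: counts = {3: 1, 2: 1, 5: 1}
See 3: counts = {3: 2, 2: 1, 5: 1}
See 5: counts = {3: 2, 2: 1, 5: 2}
See 2: counts = {3: 2, 2: 2, 5: 2}
See 1: counts = {3: 2, 2: 2, 5: 2, 1: 1}
See 4: counts = {3: 2, 2: 2, 5: 2, 1: 1, 4: 1}

{3: 2, 2: 2, 5: 2, 1: 1, 4: 1}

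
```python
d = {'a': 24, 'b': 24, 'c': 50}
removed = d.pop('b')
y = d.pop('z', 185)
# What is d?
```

After line 1: d = {'a': 24, 'b': 24, 'c': 50}
After line 2 (pop 'b' returns 24): d = {'a': 24, 'c': 50}, removed = 24
After line 3 (pop 'z' missing, returns default 185): d = {'a': 24, 'c': 50}, y = 185

{'a': 24, 'c': 50}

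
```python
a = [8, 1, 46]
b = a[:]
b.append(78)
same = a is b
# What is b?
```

After line 1: a = [8, 1, 46]
After line 2 (b = a[:] is a shallow copy, new object): a = [8, 1, 46], b = [8, 1, 46]
After line 3 (append only mutates b): a = [8, 1, 46], b = [8, 1, 46, 78]
After line 4 (same = a is b; different objects -> False): same = False

[8, 1, 46, 78]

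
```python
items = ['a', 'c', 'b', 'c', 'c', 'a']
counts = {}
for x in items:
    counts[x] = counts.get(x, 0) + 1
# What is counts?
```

Initial: counts = {}, items = ['a', 'c', 'b', 'c', 'c', 'a']
See 'a': counts = {'a': 1}
See 'c': counts = {'a': 1, 'c': 1}
See 'b': counts = {'a': 1, 'c': 1, 'b': 1}
See 'c': counts = {'a': 1, 'c': 2, 'b': 1}
See 'c': counts = {'a': 1, 'c': 3, 'b': 1}
See 'a': counts = {'a': 2, 'c': 3, 'b': 1}

{'a': 2, 'c': 3, 'b': 1}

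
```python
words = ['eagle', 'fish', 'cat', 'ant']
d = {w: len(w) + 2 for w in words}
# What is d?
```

{'eagle': 7, 'fish': 6, 'cat': 5, 'ant': 5}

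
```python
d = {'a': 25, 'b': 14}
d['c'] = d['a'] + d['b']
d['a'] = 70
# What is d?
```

After line 1: d = {'a': 25, 'b': 14}
After line 2 (d['c'] = 25 + 14): d = {'a': 25, 'b': 14, 'c': 39}
After line 3: d = {'a': 70, 'b': 14, 'c': 39}

{'a': 70, 'b': 14, 'c': 39}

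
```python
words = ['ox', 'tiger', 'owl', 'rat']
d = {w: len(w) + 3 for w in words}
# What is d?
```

{'ox': 5, 'tiger': 8, 'owl': 6, 'rat': 6}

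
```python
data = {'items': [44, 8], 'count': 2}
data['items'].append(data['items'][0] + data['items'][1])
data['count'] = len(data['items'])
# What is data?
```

After line 1: data = {'items': [44, 8], 'count': 2}
After line 2 (append 44 + 8 = 52): data = {'items': [44, 8, 52], 'count': 2}
After line 3 (count = len(items) = 3): data = {'items': [44, 8, 52], 'count': 3}

{'items': [44, 8, 52], 'count': 3}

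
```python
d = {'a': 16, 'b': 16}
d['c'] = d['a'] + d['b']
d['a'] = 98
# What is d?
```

After line 1: d = {'a': 16, 'b': 16}
After line 2 (d['c'] = 16 + 16): d = {'a': 16, 'b': 16, 'c': 32}
After line 3: d = {'a': 98, 'b': 16, 'c': 32}

{'a': 98, 'b': 16, 'c': 32}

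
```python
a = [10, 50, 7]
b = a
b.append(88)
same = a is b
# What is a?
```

After line 1: a = [10, 50, 7]
After line 2 (b = a is an alias, same object): a = [10, 50, 7], b = [10, 50, 7]
After line 3 (b.append mutates the shared list): a = [10, 50, 7, 88], b = [10, 50, 7, 88]
After line 4 (same = a is b; same object -> True): same = True

[10, 50, 7, 88]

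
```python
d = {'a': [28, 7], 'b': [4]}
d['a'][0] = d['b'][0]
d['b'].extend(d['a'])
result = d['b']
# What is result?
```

After line 1: d = {'a': [28, 7], 'b': [4]}
After line 2 (a[0] = b[0] = 4): d = {'a': [4, 7], 'b': [4]}
After line 3 (b.extend(a) appends [4, 7]): d = {'a': [4, 7], 'b': [4, 4, 7]}
After line 4: result = d['b'] = [4, 4, 7]

[4, 4, 7]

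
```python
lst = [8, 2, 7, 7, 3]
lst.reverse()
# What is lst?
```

[3, 7, 7, 2, 8]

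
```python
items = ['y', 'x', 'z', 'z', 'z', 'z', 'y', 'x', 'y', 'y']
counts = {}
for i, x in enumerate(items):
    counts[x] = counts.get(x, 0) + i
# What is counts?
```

Initial: counts = {}, items = ['y', 'x', 'z', 'z', 'z', 'z', 'y', 'x', 'y', 'y']
i=0, x='y': counts = {'y': 0}
i=1, x='x': counts = {'y': 0, 'x': 1}
i=2, x='z': counts = {'y': 0, 'x': 1, 'z': 2}
i=3, x='z': counts = {'y': 0, 'x': 1, 'z': 5}
i=4, x='z': counts = {'y': 0, 'x': 1, 'z': 9}
i=5, x='z': counts = {'y': 0, 'x': 1, 'z': 14}
i=6, x='y': counts = {'y': 6, 'x': 1, 'z': 14}
i=7, x='x': counts = {'y': 6, 'x': 8, 'z': 14}
i=8, x='y': counts = {'y': 14, 'x': 8, 'z': 14}
i=9, x='y': counts = {'y': 23, 'x': 8, 'z': 14}

{'y': 23, 'x': 8, 'z': 14}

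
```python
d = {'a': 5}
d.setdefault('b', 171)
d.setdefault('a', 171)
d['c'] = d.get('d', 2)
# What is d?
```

After line 1: d = {'a': 5}
After line 2 (setdefault adds 'b'=171): d = {'a': 5, 'b': 171}
After line 3 (setdefault 'a' no-op, already exists): d = {'a': 5, 'b': 171}
After line 4 (get('d', 2) returns default since 'd' not in d): d = {'a': 5, 'b': 171, 'c': 2}

{'a': 5, 'b': 171, 'c': 2}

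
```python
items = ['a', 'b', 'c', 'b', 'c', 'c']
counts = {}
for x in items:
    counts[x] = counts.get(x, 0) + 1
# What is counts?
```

Initial: counts = {}, items = ['a', 'b', 'c', 'b', 'c', 'c']
See 'a': counts = {'a': 1}
See 'b': counts = {'a': 1, 'b': 1}
See 'c': counts = {'a': 1, 'b': 1, 'c': 1}
See 'b': counts = {'a': 1, 'b': 2, 'c': 1}
See 'c': counts = {'a': 1, 'b': 2, 'c': 2}
See 'c': counts = {'a': 1, 'b': 2, 'c': 3}

{'a': 1, 'b': 2, 'c': 3}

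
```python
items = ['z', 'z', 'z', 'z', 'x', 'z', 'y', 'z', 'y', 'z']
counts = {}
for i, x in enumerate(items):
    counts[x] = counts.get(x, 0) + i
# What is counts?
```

Initial: counts = {}, items = ['z', 'z', 'z', 'z', 'x', 'z', 'y', 'z', 'y', 'z']
i=0, x='z': counts = {'z': 0}
i=1, x='z': counts = {'z': 1}
i=2, x='z': counts = {'z': 3}
i=3, x='z': counts = {'z': 6}
i=4, x='x': counts = {'z': 6, 'x': 4}
i=5, x='z': counts = {'z': 11, 'x': 4}
i=6, x='y': counts = {'z': 11, 'x': 4, 'y': 6}
i=7, x='z': counts = {'z': 18, 'x': 4, 'y': 6}
i=8, x='y': counts = {'z': 18, 'x': 4, 'y': 14}
i=9, x='z': counts = {'z': 27, 'x': 4, 'y': 14}

{'z': 27, 'x': 4, 'y': 14}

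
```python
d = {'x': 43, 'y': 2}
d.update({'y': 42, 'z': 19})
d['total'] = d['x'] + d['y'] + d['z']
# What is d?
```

After line 1: d = {'x': 43, 'y': 2}
After line 2 (y overwritten, z added): d = {'x': 43, 'y': 42, 'z': 19}
After line 3 (total = 43 + 42 + 19 = 104): d = {'x': 43, 'y': 42, 'z': 19, 'total': 104}

{'x': 43, 'y': 42, 'z': 19, 'total': 104}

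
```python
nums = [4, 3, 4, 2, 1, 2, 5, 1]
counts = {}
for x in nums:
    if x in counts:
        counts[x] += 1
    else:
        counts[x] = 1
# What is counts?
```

Initial: counts = {}, nums = [4, 3, 4, 2, 1, 2, 5, 1]
See 4: counts = {4: 1}
See 3: counts = {4: 1, 3: 1}
See 4: counts = {4: 2, 3: 1}
See 2: counts = {4: 2, 3: 1, 2: 1}
See 1: counts = {4: 2, 3: 1, 2: 1, 1: 1}
See 2: counts = {4: 2, 3: 1, 2: 2, 1: 1}
See 5: counts = {4: 2, 3: 1, 2: 2, 1: 1, 5: 1}
See 1: counts = {4: 2, 3: 1, 2: 2, 1: 2, 5: 1}

{4: 2, 3: 1, 2: 2, 1: 2, 5: 1}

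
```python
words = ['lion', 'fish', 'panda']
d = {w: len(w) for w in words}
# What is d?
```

{'lion': 4, 'fish': 4, 'panda': 5}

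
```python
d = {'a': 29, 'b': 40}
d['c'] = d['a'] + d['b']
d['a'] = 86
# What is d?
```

After line 1: d = {'a': 29, 'b': 40}
After line 2 (d['c'] = 29 + 40): d = {'a': 29, 'b': 40, 'c': 69}
After line 3: d = {'a': 86, 'b': 40, 'c': 69}

{'a': 86, 'b': 40, 'c': 69}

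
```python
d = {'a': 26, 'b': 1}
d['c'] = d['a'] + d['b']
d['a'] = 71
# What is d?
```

After line 1: d = {'a': 26, 'b': 1}
After line 2 (d['c'] = 26 + 1): d = {'a': 26, 'b': 1, 'c': 27}
After line 3: d = {'a': 71, 'b': 1, 'c': 27}

{'a': 71, 'b': 1, 'c': 27}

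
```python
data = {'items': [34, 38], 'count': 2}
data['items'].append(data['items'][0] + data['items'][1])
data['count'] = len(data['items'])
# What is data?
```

After line 1: data = {'items': [34, 38], 'count': 2}
After line 2 (append 34 + 38 = 72): data = {'items': [34, 38, 72], 'count': 2}
After line 3 (count = len(items) = 3): data = {'items': [34, 38, 72], 'count': 3}

{'items': [34, 38, 72], 'count': 3}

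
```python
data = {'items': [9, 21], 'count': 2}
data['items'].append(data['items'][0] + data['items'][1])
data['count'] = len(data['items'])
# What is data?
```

After line 1: data = {'items': [9, 21], 'count': 2}
After line 2 (append 9 + 21 = 30): data = {'items': [9, 21, 30], 'count': 2}
After line 3 (count = len(items) = 3): data = {'items': [9, 21, 30], 'count': 3}

{'items': [9, 21, 30], 'count': 3}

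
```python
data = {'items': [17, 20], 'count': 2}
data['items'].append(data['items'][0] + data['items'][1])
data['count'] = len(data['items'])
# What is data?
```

After line 1: data = {'items': [17, 20], 'count': 2}
After line 2 (append 17 + 20 = 37): data = {'items': [17, 20, 37], 'count': 2}
After line 3 (count = len(items) = 3): data = {'items': [17, 20, 37], 'count': 3}

{'items': [17, 20, 37], 'count': 3}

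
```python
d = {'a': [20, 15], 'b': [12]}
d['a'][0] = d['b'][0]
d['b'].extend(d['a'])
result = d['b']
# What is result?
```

After line 1: d = {'a': [20, 15], 'b': [12]}
After line 2 (a[0] = b[0] = 12): d = {'a': [12, 15], 'b': [12]}
After line 3 (b.extend(a) appends [12, 15]): d = {'a': [12, 15], 'b': [12, 12, 15]}
After line 4: result = d['b'] = [12, 12, 15]

[12, 12, 15]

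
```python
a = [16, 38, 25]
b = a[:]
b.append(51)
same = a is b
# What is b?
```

After line 1: a = [16, 38, 25]
After line 2 (b = a[:] is a shallow copy, new object): a = [16, 38, 25], b = [16, 38, 25]
After line 3 (append only mutates b): a = [16, 38, 25], b = [16, 38, 25, 51]
After line 4 (same = a is b; different objects -> False): same = False

[16, 38, 25, 51]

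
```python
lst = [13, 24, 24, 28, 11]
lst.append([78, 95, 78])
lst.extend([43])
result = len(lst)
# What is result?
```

After line 1: lst = [13, 24, 24, 28, 11]
After line 2 (append adds [78, 95, 78] as single element): lst = [13, 24, 24, 28, 11, [78, 95, 78]]
After line 3 (extend unpacks [43], adds 43): lst = [13, 24, 24, 28, 11, [78, 95, 78], 43]
After line 4: result = len(lst) = 7

7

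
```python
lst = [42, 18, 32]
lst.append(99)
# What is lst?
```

[42, 18, 32, 99]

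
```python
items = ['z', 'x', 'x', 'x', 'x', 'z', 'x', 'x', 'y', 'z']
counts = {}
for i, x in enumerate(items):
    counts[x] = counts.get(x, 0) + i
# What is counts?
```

Initial: counts = {}, items = ['z', 'x', 'x', 'x', 'x', 'z', 'x', 'x', 'y', 'z']
i=0, x='z': counts = {'z': 0}
i=1, x='x': counts = {'z': 0, 'x': 1}
i=2, x='x': counts = {'z': 0, 'x': 3}
i=3, x='x': counts = {'z': 0, 'x': 6}
i=4, x='x': counts = {'z': 0, 'x': 10}
i=5, x='z': counts = {'z': 5, 'x': 10}
i=6, x='x': counts = {'z': 5, 'x': 16}
i=7, x='x': counts = {'z': 5, 'x': 23}
i=8, x='y': counts = {'z': 5, 'x': 23, 'y': 8}
i=9, x='z': counts = {'z': 14, 'x': 23, 'y': 8}

{'z': 14, 'x': 23, 'y': 8}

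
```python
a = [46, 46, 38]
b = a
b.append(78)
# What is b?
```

After line 1: a = [46, 46, 38]
After line 2 (b = a is an alias, same object): a = [46, 46, 38], b = [46, 46, 38]
After line 3 (b.append mutates the shared list): a = [46, 46, 38, 78], b = [46, 46, 38, 78]

[46, 46, 38, 78]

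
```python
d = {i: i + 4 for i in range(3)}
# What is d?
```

{0: 4, 1: 5, 2: 6}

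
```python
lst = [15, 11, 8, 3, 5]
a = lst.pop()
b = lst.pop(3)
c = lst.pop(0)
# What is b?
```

After line 1: lst = [15, 11, 8, 3, 5]
After line 2 (pop() -> a = 5): lst = [15, 11, 8, 3]
After line 3 (pop(3) -> b = 3): lst = [15, 11, 8]
After line 4 (pop(0) -> c = 15): lst = [11, 8]

3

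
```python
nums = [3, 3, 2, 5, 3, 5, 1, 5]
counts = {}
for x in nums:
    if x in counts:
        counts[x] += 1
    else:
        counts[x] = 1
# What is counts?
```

Initial: counts = {}, nums = [3, 3, 2, 5, 3, 5, 1, 5]
See 3: counts = {3: 1}
See 3: counts = {3: 2}
See 2: counts = {3: 2, 2: 1}
See 5: counts = {3: 2, 2: 1, 5: 1}
See 3: counts = {3: 3, 2: 1, 5: 1}
See 5: counts = {3: 3, 2: 1, 5: 2}
See 1: counts = {3: 3, 2: 1, 5: 2, 1: 1}
See 5: counts = {3: 3, 2: 1, 5: 3, 1: 1}

{3: 3, 2: 1, 5: 3, 1: 1}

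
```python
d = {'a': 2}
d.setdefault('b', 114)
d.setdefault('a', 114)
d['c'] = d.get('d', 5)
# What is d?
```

After line 1: d = {'a': 2}
After line 2 (setdefault adds 'b'=114): d = {'a': 2, 'b': 114}
After line 3 (setdefault 'a' no-op, already exists): d = {'a': 2, 'b': 114}
After line 4 (get('d', 5) returns default since 'd' not in d): d = {'a': 2, 'b': 114, 'c': 5}

{'a': 2, 'b': 114, 'c': 5}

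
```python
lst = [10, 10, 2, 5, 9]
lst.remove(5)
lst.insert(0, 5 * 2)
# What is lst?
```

After line 1: lst = [10, 10, 2, 5, 9]
After line 2 (remove first 5): lst = [10, 10, 2, 9]
After line 3 (insert 10 at index 0): lst = [10, 10, 10, 2, 9]

[10, 10, 10, 2, 9]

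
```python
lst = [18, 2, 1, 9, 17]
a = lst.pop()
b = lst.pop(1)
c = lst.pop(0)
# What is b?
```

After line 1: lst = [18, 2, 1, 9, 17]
After line 2 (pop() -> a = 17): lst = [18, 2, 1, 9]
After line 3 (pop(1) -> b = 2): lst = [18, 1, 9]
After line 4 (pop(0) -> c = 18): lst = [1, 9]

2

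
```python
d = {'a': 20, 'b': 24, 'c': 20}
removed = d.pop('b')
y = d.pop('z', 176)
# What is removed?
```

After line 1: d = {'a': 20, 'b': 24, 'c': 20}
After line 2 (pop 'b' returns 24): d = {'a': 20, 'c': 20}, removed = 24
After line 3 (pop 'z' missing, returns default 176): d = {'a': 20, 'c': 20}, y = 176

24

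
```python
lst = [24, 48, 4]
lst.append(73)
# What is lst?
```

[24, 48, 4, 73]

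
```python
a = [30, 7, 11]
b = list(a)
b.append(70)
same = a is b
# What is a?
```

After line 1: a = [30, 7, 11]
After line 2 (b = list(a) is a shallow copy, new object): a = [30, 7, 11], b = [30, 7, 11]
After line 3 (append only mutates b): a = [30, 7, 11], b = [30, 7, 11, 70]
After line 4 (same = a is b; different objects -> False): same = False

[30, 7, 11]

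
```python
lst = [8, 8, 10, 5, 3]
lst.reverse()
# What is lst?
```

[3, 5, 10, 8, 8]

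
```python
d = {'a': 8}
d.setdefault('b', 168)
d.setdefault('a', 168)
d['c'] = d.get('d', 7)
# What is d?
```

After line 1: d = {'a': 8}
After line 2 (setdefault adds 'b'=168): d = {'a': 8, 'b': 168}
After line 3 (setdefault 'a' no-op, already exists): d = {'a': 8, 'b': 168}
After line 4 (get('d', 7) returns default since 'd' not in d): d = {'a': 8, 'b': 168, 'c': 7}

{'a': 8, 'b': 168, 'c': 7}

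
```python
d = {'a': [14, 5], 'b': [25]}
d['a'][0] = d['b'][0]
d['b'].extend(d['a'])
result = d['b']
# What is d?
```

After line 1: d = {'a': [14, 5], 'b': [25]}
After line 2 (a[0] = b[0] = 25): d = {'a': [25, 5], 'b': [25]}
After line 3 (b.extend(a) appends [25, 5]): d = {'a': [25, 5], 'b': [25, 25, 5]}
After line 4: result = d['b'] = [25, 25, 5]

{'a': [25, 5], 'b': [25, 25, 5]}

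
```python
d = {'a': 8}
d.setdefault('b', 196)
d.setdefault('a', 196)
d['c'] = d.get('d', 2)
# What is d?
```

After line 1: d = {'a': 8}
After line 2 (setdefault adds 'b'=196): d = {'a': 8, 'b': 196}
After line 3 (setdefault 'a' no-op, already exists): d = {'a': 8, 'b': 196}
After line 4 (get('d', 2) returns default since 'd' not in d): d = {'a': 8, 'b': 196, 'c': 2}

{'a': 8, 'b': 196, 'c': 2}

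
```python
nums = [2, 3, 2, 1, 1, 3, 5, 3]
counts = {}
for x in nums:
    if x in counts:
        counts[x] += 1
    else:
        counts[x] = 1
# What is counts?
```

Initial: counts = {}, nums = [2, 3, 2, 1, 1, 3, 5, 3]
See 2: counts = {2: 1}
See 3: counts = {2: 1, 3: 1}
See 2: counts = {2: 2, 3: 1}
See 1: counts = {2: 2, 3: 1, 1: 1}
See 1: counts = {2: 2, 3: 1, 1: 2}
See 3: counts = {2: 2, 3: 2, 1: 2}
See 5: counts = {2: 2, 3: 2, 1: 2, 5: 1}
See 3: counts = {2: 2, 3: 3, 1: 2, 5: 1}

{2: 2, 3: 3, 1: 2, 5: 1}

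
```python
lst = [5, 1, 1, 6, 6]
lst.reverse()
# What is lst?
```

[6, 6, 1, 1, 5]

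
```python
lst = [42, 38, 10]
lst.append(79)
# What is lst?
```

[42, 38, 10, 79]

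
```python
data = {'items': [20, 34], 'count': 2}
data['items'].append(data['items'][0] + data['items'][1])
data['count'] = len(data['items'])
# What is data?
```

After line 1: data = {'items': [20, 34], 'count': 2}
After line 2 (append 20 + 34 = 54): data = {'items': [20, 34, 54], 'count': 2}
After line 3 (count = len(items) = 3): data = {'items': [20, 34, 54], 'count': 3}

{'items': [20, 34, 54], 'count': 3}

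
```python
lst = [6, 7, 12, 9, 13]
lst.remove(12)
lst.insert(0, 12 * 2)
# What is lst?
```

After line 1: lst = [6, 7, 12, 9, 13]
After line 2 (remove first 12): lst = [6, 7, 9, 13]
After line 3 (insert 24 at index 0): lst = [24, 6, 7, 9, 13]

[24, 6, 7, 9, 13]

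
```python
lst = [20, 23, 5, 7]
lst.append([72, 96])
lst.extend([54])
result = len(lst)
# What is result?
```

After line 1: lst = [20, 23, 5, 7]
After line 2 (append adds [72, 96] as single element): lst = [20, 23, 5, 7, [72, 96]]
After line 3 (extend unpacks [54], adds 54): lst = [20, 23, 5, 7, [72, 96], 54]
After line 4: result = len(lst) = 6

6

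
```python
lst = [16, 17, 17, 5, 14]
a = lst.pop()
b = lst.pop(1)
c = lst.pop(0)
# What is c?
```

After line 1: lst = [16, 17, 17, 5, 14]
After line 2 (pop() -> a = 14): lst = [16, 17, 17, 5]
After line 3 (pop(1) -> b = 17): lst = [16, 17, 5]
After line 4 (pop(0) -> c = 16): lst = [17, 5]

16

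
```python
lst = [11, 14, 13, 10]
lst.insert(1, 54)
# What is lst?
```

[11, 54, 14, 13, 10]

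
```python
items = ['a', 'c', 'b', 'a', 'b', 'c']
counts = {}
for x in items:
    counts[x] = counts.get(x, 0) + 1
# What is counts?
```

Initial: counts = {}, items = ['a', 'c', 'b', 'a', 'b', 'c']
See 'a': counts = {'a': 1}
See 'c': counts = {'a': 1, 'c': 1}
See 'b': counts = {'a': 1, 'c': 1, 'b': 1}
See 'a': counts = {'a': 2, 'c': 1, 'b': 1}
See 'b': counts = {'a': 2, 'c': 1, 'b': 2}
See 'c': counts = {'a': 2, 'c': 2, 'b': 2}

{'a': 2, 'c': 2, 'b': 2}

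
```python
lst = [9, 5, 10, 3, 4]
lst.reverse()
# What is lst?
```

[4, 3, 10, 5, 9]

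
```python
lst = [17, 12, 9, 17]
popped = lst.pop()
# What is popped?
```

17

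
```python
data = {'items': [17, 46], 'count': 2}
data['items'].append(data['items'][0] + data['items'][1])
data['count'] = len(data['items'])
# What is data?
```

After line 1: data = {'items': [17, 46], 'count': 2}
After line 2 (append 17 + 46 = 63): data = {'items': [17, 46, 63], 'count': 2}
After line 3 (count = len(items) = 3): data = {'items': [17, 46, 63], 'count': 3}

{'items': [17, 46, 63], 'count': 3}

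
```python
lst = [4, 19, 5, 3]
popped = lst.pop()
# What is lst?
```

[4, 19, 5]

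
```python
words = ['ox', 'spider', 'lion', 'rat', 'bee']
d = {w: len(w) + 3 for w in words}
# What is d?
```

{'ox': 5, 'spider': 9, 'lion': 7, 'rat': 6, 'bee': 6}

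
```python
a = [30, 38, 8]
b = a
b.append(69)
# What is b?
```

After line 1: a = [30, 38, 8]
After line 2 (b = a is an alias, same object): a = [30, 38, 8], b = [30, 38, 8]
After line 3 (b.append mutates the shared list): a = [30, 38, 8, 69], b = [30, 38, 8, 69]

[30, 38, 8, 69]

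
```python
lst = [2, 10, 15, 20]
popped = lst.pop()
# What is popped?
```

20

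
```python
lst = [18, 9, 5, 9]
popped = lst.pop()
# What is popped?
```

9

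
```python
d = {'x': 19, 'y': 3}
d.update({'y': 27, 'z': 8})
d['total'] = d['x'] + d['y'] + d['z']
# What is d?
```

After line 1: d = {'x': 19, 'y': 3}
After line 2 (y overwritten, z added): d = {'x': 19, 'y': 27, 'z': 8}
After line 3 (total = 19 + 27 + 8 = 54): d = {'x': 19, 'y': 27, 'z': 8, 'total': 54}

{'x': 19, 'y': 27, 'z': 8, 'total': 54}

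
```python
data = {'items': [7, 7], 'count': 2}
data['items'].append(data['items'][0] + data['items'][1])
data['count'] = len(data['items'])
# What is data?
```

After line 1: data = {'items': [7, 7], 'count': 2}
After line 2 (append 7 + 7 = 14): data = {'items': [7, 7, 14], 'count': 2}
After line 3 (count = len(items) = 3): data = {'items': [7, 7, 14], 'count': 3}

{'items': [7, 7, 14], 'count': 3}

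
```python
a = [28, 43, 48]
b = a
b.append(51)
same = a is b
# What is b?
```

After line 1: a = [28, 43, 48]
After line 2 (b = a is an alias, same object): a = [28, 43, 48], b = [28, 43, 48]
After line 3 (b.append mutates the shared list): a = [28, 43, 48, 51], b = [28, 43, 48, 51]
After line 4 (same = a is b; same object -> True): same = True

[28, 43, 48, 51]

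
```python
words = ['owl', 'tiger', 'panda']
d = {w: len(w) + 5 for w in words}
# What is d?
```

{'owl': 8, 'tiger': 10, 'panda': 10}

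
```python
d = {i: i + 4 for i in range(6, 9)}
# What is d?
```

{6: 10, 7: 11, 8: 12}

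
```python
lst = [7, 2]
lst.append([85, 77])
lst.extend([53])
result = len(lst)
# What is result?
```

After line 1: lst = [7, 2]
After line 2 (append adds [85, 77] as single element): lst = [7, 2, [85, 77]]
After line 3 (extend unpacks [53], adds 53): lst = [7, 2, [85, 77], 53]
After line 4: result = len(lst) = 4

4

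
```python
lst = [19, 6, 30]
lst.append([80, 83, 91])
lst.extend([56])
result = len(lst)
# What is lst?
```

After line 1: lst = [19, 6, 30]
After line 2 (append adds [80, 83, 91] as single element): lst = [19, 6, 30, [80, 83, 91]]
After line 3 (extend unpacks [56], adds 56): lst = [19, 6, 30, [80, 83, 91], 56]
After line 4: result = len(lst) = 5

[19, 6, 30, [80, 83, 91], 56]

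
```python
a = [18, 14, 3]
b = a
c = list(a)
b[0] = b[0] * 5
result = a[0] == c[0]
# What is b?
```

After line 1: a = [18, 14, 3]
After line 2 (b = a, alias): a = [18, 14, 3], b = [18, 14, 3]
After line 3 (c = list(a) is a copy, new object): c = [18, 14, 3]
After line 4 (b[0] = 18 * 5 = 90; mutates shared a/b): a = b = [90, 14, 3], c = [18, 14, 3]
After line 5 (a[0] = 90, c[0] = 18; result = False)

[90, 14, 3]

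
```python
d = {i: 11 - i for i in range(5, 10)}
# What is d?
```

{5: 6, 6: 5, 7: 4, 8: 3, 9: 2}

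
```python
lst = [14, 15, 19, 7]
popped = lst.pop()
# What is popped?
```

7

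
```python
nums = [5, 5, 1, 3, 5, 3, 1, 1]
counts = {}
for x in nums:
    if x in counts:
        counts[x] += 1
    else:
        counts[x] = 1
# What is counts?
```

Initial: counts = {}, nums = [5, 5, 1, 3, 5, 3, 1, 1]
See 5: counts = {5: 1}
See 5: counts = {5: 2}
See 1: counts = {5: 2, 1: 1}
See 3: counts = {5: 2, 1: 1, 3: 1}
See 5: counts = {5: 3, 1: 1, 3: 1}
See 3: counts = {5: 3, 1: 1, 3: 2}
See 1: counts = {5: 3, 1: 2, 3: 2}
See 1: counts = {5: 3, 1: 3, 3: 2}

{5: 3, 1: 3, 3: 2}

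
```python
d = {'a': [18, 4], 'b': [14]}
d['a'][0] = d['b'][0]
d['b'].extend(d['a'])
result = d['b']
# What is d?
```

After line 1: d = {'a': [18, 4], 'b': [14]}
After line 2 (a[0] = b[0] = 14): d = {'a': [14, 4], 'b': [14]}
After line 3 (b.extend(a) appends [14, 4]): d = {'a': [14, 4], 'b': [14, 14, 4]}
After line 4: result = d['b'] = [14, 14, 4]

{'a': [14, 4], 'b': [14, 14, 4]}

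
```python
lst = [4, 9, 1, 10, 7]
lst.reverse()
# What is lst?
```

[7, 10, 1, 9, 4]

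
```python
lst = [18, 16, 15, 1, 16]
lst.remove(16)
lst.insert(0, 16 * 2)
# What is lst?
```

After line 1: lst = [18, 16, 15, 1, 16]
After line 2 (remove first 16): lst = [18, 15, 1, 16]
After line 3 (insert 32 at index 0): lst = [32, 18, 15, 1, 16]

[32, 18, 15, 1, 16]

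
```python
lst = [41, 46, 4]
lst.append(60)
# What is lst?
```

[41, 46, 4, 60]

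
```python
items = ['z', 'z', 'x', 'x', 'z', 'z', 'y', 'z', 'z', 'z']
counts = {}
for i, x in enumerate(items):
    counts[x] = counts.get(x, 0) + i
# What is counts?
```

Initial: counts = {}, items = ['z', 'z', 'x', 'x', 'z', 'z', 'y', 'z', 'z', 'z']
i=0, x='z': counts = {'z': 0}
i=1, x='z': counts = {'z': 1}
i=2, x='x': counts = {'z': 1, 'x': 2}
i=3, x='x': counts = {'z': 1, 'x': 5}
i=4, x='z': counts = {'z': 5, 'x': 5}
i=5, x='z': counts = {'z': 10, 'x': 5}
i=6, x='y': counts = {'z': 10, 'x': 5, 'y': 6}
i=7, x='z': counts = {'z': 17, 'x': 5, 'y': 6}
i=8, x='z': counts = {'z': 25, 'x': 5, 'y': 6}
i=9, x='z': counts = {'z': 34, 'x': 5, 'y': 6}

{'z': 34, 'x': 5, 'y': 6}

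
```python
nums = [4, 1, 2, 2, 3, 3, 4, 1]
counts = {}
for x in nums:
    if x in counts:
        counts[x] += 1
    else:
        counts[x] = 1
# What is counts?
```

Initial: counts = {}, nums = [4, 1, 2, 2, 3, 3, 4, 1]
See 4: counts = {4: 1}
See 1: counts = {4: 1, 1: 1}
See 2: counts = {4: 1, 1: 1, 2: 1}
See 2: counts = {4: 1, 1: 1, 2: 2}
See 3: counts = {4: 1, 1: 1, 2: 2, 3: 1}
See 3: counts = {4: 1, 1: 1, 2: 2, 3: 2}
See 4: counts = {4: 2, 1: 1, 2: 2, 3: 2}
See 1: counts = {4: 2, 1: 2, 2: 2, 3: 2}

{4: 2, 1: 2, 2: 2, 3: 2}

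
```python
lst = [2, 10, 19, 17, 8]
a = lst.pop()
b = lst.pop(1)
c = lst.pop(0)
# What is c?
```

After line 1: lst = [2, 10, 19, 17, 8]
After line 2 (pop() -> a = 8): lst = [2, 10, 19, 17]
After line 3 (pop(1) -> b = 10): lst = [2, 19, 17]
After line 4 (pop(0) -> c = 2): lst = [19, 17]

2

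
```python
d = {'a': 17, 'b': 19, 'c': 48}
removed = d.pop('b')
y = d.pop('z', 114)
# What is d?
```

After line 1: d = {'a': 17, 'b': 19, 'c': 48}
After line 2 (pop 'b' returns 19): d = {'a': 17, 'c': 48}, removed = 19
After line 3 (pop 'z' missing, returns default 114): d = {'a': 17, 'c': 48}, y = 114

{'a': 17, 'c': 48}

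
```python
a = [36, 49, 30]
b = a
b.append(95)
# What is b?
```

After line 1: a = [36, 49, 30]
After line 2 (b = a is an alias, same object): a = [36, 49, 30], b = [36, 49, 30]
After line 3 (b.append mutates the shared list): a = [36, 49, 30, 95], b = [36, 49, 30, 95]

[36, 49, 30, 95]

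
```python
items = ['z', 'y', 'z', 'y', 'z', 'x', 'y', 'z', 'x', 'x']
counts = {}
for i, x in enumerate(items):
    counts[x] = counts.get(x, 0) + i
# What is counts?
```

Initial: counts = {}, items = ['z', 'y', 'z', 'y', 'z', 'x', 'y', 'z', 'x', 'x']
i=0, x='z': counts = {'z': 0}
i=1, x='y': counts = {'z': 0, 'y': 1}
i=2, x='z': counts = {'z': 2, 'y': 1}
i=3, x='y': counts = {'z': 2, 'y': 4}
i=4, x='z': counts = {'z': 6, 'y': 4}
i=5, x='x': counts = {'z': 6, 'y': 4, 'x': 5}
i=6, x='y': counts = {'z': 6, 'y': 10, 'x': 5}
i=7, x='z': counts = {'z': 13, 'y': 10, 'x': 5}
i=8, x='x': counts = {'z': 13, 'y': 10, 'x': 13}
i=9, x='x': counts = {'z': 13, 'y': 10, 'x': 22}

{'z': 13, 'y': 10, 'x': 22}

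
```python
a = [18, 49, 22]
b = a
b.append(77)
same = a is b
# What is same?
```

After line 1: a = [18, 49, 22]
After line 2 (b = a is an alias, same object): a = [18, 49, 22], b = [18, 49, 22]
After line 3 (b.append mutates the shared list): a = [18, 49, 22, 77], b = [18, 49, 22, 77]
After line 4 (same = a is b; same object -> True): same = True

True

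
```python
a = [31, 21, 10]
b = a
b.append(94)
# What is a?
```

After line 1: a = [31, 21, 10]
After line 2 (b = a is an alias, same object): a = [31, 21, 10], b = [31, 21, 10]
After line 3 (b.append mutates the shared list): a = [31, 21, 10, 94], b = [31, 21, 10, 94]

[31, 21, 10, 94]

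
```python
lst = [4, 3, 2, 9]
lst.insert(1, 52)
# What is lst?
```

[4, 52, 3, 2, 9]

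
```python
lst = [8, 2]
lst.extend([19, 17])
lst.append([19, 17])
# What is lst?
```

After line 1: lst = [8, 2]
After line 2 (extend unpacks [19, 17]): lst = [8, 2, 19, 17]
After line 3 (append adds [19, 17] as single element): lst = [8, 2, 19, 17, [19, 17]]

[8, 2, 19, 17, [19, 17]]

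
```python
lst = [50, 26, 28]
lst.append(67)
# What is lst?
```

[50, 26, 28, 67]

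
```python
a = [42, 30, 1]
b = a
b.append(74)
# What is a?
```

After line 1: a = [42, 30, 1]
After line 2 (b = a is an alias, same object): a = [42, 30, 1], b = [42, 30, 1]
After line 3 (b.append mutates the shared list): a = [42, 30, 1, 74], b = [42, 30, 1, 74]

[42, 30, 1, 74]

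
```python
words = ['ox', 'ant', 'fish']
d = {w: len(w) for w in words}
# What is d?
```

{'ox': 2, 'ant': 3, 'fish': 4}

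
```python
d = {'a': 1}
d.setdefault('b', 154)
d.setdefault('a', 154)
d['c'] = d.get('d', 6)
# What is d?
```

After line 1: d = {'a': 1}
After line 2 (setdefault adds 'b'=154): d = {'a': 1, 'b': 154}
After line 3 (setdefault 'a' no-op, already exists): d = {'a': 1, 'b': 154}
After line 4 (get('d', 6) returns default since 'd' not in d): d = {'a': 1, 'b': 154, 'c': 6}

{'a': 1, 'b': 154, 'c': 6}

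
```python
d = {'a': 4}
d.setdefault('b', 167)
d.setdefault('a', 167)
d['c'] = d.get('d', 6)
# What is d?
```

After line 1: d = {'a': 4}
After line 2 (setdefault adds 'b'=167): d = {'a': 4, 'b': 167}
After line 3 (setdefault 'a' no-op, already exists): d = {'a': 4, 'b': 167}
After line 4 (get('d', 6) returns default since 'd' not in d): d = {'a': 4, 'b': 167, 'c': 6}

{'a': 4, 'b': 167, 'c': 6}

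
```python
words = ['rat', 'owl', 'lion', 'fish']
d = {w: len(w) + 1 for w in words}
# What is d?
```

{'rat': 4, 'owl': 4, 'lion': 5, 'fish': 5}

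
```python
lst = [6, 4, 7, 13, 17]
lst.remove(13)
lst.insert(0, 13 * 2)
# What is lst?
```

After line 1: lst = [6, 4, 7, 13, 17]
After line 2 (remove first 13): lst = [6, 4, 7, 17]
After line 3 (insert 26 at index 0): lst = [26, 6, 4, 7, 17]

[26, 6, 4, 7, 17]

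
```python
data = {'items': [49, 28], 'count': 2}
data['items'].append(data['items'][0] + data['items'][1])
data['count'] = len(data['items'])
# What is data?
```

After line 1: data = {'items': [49, 28], 'count': 2}
After line 2 (append 49 + 28 = 77): data = {'items': [49, 28, 77], 'count': 2}
After line 3 (count = len(items) = 3): data = {'items': [49, 28, 77], 'count': 3}

{'items': [49, 28, 77], 'count': 3}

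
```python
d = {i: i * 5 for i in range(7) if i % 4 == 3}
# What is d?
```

{3: 15}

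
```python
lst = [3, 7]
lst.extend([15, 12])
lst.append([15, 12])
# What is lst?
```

After line 1: lst = [3, 7]
After line 2 (extend unpacks [15, 12]): lst = [3, 7, 15, 12]
After line 3 (append adds [15, 12] as single element): lst = [3, 7, 15, 12, [15, 12]]

[3, 7, 15, 12, [15, 12]]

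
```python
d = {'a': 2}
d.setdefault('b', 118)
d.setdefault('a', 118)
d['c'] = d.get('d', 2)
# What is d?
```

After line 1: d = {'a': 2}
After line 2 (setdefault adds 'b'=118): d = {'a': 2, 'b': 118}
After line 3 (setdefault 'a' no-op, already exists): d = {'a': 2, 'b': 118}
After line 4 (get('d', 2) returns default since 'd' not in d): d = {'a': 2, 'b': 118, 'c': 2}

{'a': 2, 'b': 118, 'c': 2}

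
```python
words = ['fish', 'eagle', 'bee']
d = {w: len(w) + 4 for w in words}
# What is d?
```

{'fish': 8, 'eagle': 9, 'bee': 7}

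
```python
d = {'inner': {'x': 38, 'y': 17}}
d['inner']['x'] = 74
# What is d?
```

After line 1: d = {'inner': {'x': 38, 'y': 17}}
After line 2 (inner x overwritten): d = {'inner': {'x': 74, 'y': 17}}

{'inner': {'x': 74, 'y': 17}}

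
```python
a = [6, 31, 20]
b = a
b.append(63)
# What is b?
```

After line 1: a = [6, 31, 20]
After line 2 (b = a is an alias, same object): a = [6, 31, 20], b = [6, 31, 20]
After line 3 (b.append mutates the shared list): a = [6, 31, 20, 63], b = [6, 31, 20, 63]

[6, 31, 20, 63]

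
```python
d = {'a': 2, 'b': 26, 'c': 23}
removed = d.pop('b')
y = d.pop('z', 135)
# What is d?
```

After line 1: d = {'a': 2, 'b': 26, 'c': 23}
After line 2 (pop 'b' returns 26): d = {'a': 2, 'c': 23}, removed = 26
After line 3 (pop 'z' missing, returns default 135): d = {'a': 2, 'c': 23}, y = 135

{'a': 2, 'c': 23}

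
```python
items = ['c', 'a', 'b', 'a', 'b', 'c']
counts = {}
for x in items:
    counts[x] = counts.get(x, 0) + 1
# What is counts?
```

Initial: counts = {}, items = ['c', 'a', 'b', 'a', 'b', 'c']
See 'c': counts = {'c': 1}
See 'a': counts = {'c': 1, 'a': 1}
See 'b': counts = {'c': 1, 'a': 1, 'b': 1}
See 'a': counts = {'c': 1, 'a': 2, 'b': 1}
See 'b': counts = {'c': 1, 'a': 2, 'b': 2}
See 'c': counts = {'c': 2, 'a': 2, 'b': 2}

{'c': 2, 'a': 2, 'b': 2}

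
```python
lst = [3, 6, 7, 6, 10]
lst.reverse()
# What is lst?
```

[10, 6, 7, 6, 3]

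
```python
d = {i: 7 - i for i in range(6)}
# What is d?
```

{0: 7, 1: 6, 2: 5, 3: 4, 4: 3, 5: 2}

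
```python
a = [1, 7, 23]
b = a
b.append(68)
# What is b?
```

After line 1: a = [1, 7, 23]
After line 2 (b = a is an alias, same object): a = [1, 7, 23], b = [1, 7, 23]
After line 3 (b.append mutates the shared list): a = [1, 7, 23, 68], b = [1, 7, 23, 68]

[1, 7, 23, 68]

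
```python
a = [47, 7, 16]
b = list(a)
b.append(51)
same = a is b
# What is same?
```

After line 1: a = [47, 7, 16]
After line 2 (b = list(a) is a shallow copy, new object): a = [47, 7, 16], b = [47, 7, 16]
After line 3 (append only mutates b): a = [47, 7, 16], b = [47, 7, 16, 51]
After line 4 (same = a is b; different objects -> False): same = False

False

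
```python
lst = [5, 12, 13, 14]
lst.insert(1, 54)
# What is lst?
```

[5, 54, 12, 13, 14]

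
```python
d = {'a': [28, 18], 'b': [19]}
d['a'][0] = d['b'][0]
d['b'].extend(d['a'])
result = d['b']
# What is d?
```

After line 1: d = {'a': [28, 18], 'b': [19]}
After line 2 (a[0] = b[0] = 19): d = {'a': [19, 18], 'b': [19]}
After line 3 (b.extend(a) appends [19, 18]): d = {'a': [19, 18], 'b': [19, 19, 18]}
After line 4: result = d['b'] = [19, 19, 18]

{'a': [19, 18], 'b': [19, 19, 18]}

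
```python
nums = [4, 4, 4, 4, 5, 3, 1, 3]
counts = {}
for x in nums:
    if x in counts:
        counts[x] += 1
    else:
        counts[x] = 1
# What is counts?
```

Initial: counts = {}, nums = [4, 4, 4, 4, 5, 3, 1, 3]
See 4: counts = {4: 1}
See 4: counts = {4: 2}
See 4: counts = {4: 3}
See 4: counts = {4: 4}
See 5: counts = {4: 4, 5: 1}
See 3: counts = {4: 4, 5: 1, 3: 1}
See 1: counts = {4: 4, 5: 1, 3: 1, 1: 1}
See 3: counts = {4: 4, 5: 1, 3: 2, 1: 1}

{4: 4, 5: 1, 3: 2, 1: 1}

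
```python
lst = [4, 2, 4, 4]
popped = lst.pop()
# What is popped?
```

4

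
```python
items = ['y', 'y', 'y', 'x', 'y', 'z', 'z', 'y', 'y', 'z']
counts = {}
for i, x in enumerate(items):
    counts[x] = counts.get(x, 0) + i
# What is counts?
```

Initial: counts = {}, items = ['y', 'y', 'y', 'x', 'y', 'z', 'z', 'y', 'y', 'z']
i=0, x='y': counts = {'y': 0}
i=1, x='y': counts = {'y': 1}
i=2, x='y': counts = {'y': 3}
i=3, x='x': counts = {'y': 3, 'x': 3}
i=4, x='y': counts = {'y': 7, 'x': 3}
i=5, x='z': counts = {'y': 7, 'x': 3, 'z': 5}
i=6, x='z': counts = {'y': 7, 'x': 3, 'z': 11}
i=7, x='y': counts = {'y': 14, 'x': 3, 'z': 11}
i=8, x='y': counts = {'y': 22, 'x': 3, 'z': 11}
i=9, x='z': counts = {'y': 22, 'x': 3, 'z': 20}

{'y': 22, 'x': 3, 'z': 20}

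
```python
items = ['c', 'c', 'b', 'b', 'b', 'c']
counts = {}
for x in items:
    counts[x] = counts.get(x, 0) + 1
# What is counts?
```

Initial: counts = {}, items = ['c', 'c', 'b', 'b', 'b', 'c']
See 'c': counts = {'c': 1}
See 'c': counts = {'c': 2}
See 'b': counts = {'c': 2, 'b': 1}
See 'b': counts = {'c': 2, 'b': 2}
See 'b': counts = {'c': 2, 'b': 3}
See 'c': counts = {'c': 3, 'b': 3}

{'c': 3, 'b': 3}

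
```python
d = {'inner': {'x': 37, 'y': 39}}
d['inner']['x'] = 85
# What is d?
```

After line 1: d = {'inner': {'x': 37, 'y': 39}}
After line 2 (inner x overwritten): d = {'inner': {'x': 85, 'y': 39}}

{'inner': {'x': 85, 'y': 39}}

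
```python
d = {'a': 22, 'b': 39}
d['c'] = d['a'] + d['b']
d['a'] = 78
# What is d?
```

After line 1: d = {'a': 22, 'b': 39}
After line 2 (d['c'] = 22 + 39): d = {'a': 22, 'b': 39, 'c': 61}
After line 3: d = {'a': 78, 'b': 39, 'c': 61}

{'a': 78, 'b': 39, 'c': 61}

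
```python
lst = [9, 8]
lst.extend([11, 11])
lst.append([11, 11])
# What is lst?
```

After line 1: lst = [9, 8]
After line 2 (extend unpacks [11, 11]): lst = [9, 8, 11, 11]
After line 3 (append adds [11, 11] as single element): lst = [9, 8, 11, 11, [11, 11]]

[9, 8, 11, 11, [11, 11]]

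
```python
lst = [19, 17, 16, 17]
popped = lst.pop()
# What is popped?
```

17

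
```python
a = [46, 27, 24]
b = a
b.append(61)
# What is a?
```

After line 1: a = [46, 27, 24]
After line 2 (b = a is an alias, same object): a = [46, 27, 24], b = [46, 27, 24]
After line 3 (b.append mutates the shared list): a = [46, 27, 24, 61], b = [46, 27, 24, 61]

[46, 27, 24, 61]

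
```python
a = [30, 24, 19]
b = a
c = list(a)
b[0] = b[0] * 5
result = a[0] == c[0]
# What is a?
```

After line 1: a = [30, 24, 19]
After line 2 (b = a, alias): a = [30, 24, 19], b = [30, 24, 19]
After line 3 (c = list(a) is a copy, new object): c = [30, 24, 19]
After line 4 (b[0] = 30 * 5 = 150; mutates shared a/b): a = b = [150, 24, 19], c = [30, 24, 19]
After line 5 (a[0] = 150, c[0] = 30; result = False)

[150, 24, 19]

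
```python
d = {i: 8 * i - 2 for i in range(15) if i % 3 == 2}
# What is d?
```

{2: 14, 5: 38, 8: 62, 11: 86, 14: 110}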